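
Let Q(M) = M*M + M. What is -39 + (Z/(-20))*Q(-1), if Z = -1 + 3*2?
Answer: -39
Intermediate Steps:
Q(M) = M + M**2 (Q(M) = M**2 + M = M + M**2)
Z = 5 (Z = -1 + 6 = 5)
-39 + (Z/(-20))*Q(-1) = -39 + (5/(-20))*(-(1 - 1)) = -39 + (5*(-1/20))*(-1*0) = -39 - 1/4*0 = -39 + 0 = -39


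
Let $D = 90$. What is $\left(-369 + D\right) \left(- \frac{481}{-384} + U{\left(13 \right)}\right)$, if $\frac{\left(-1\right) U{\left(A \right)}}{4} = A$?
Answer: $\frac{1812291}{128} \approx 14159.0$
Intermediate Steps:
$U{\left(A \right)} = - 4 A$
$\left(-369 + D\right) \left(- \frac{481}{-384} + U{\left(13 \right)}\right) = \left(-369 + 90\right) \left(- \frac{481}{-384} - 52\right) = - 279 \left(\left(-481\right) \left(- \frac{1}{384}\right) - 52\right) = - 279 \left(\frac{481}{384} - 52\right) = \left(-279\right) \left(- \frac{19487}{384}\right) = \frac{1812291}{128}$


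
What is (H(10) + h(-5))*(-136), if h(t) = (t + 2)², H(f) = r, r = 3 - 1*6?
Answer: -816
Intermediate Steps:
r = -3 (r = 3 - 6 = -3)
H(f) = -3
h(t) = (2 + t)²
(H(10) + h(-5))*(-136) = (-3 + (2 - 5)²)*(-136) = (-3 + (-3)²)*(-136) = (-3 + 9)*(-136) = 6*(-136) = -816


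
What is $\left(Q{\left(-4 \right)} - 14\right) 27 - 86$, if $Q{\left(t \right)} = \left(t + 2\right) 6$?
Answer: $-788$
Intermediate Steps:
$Q{\left(t \right)} = 12 + 6 t$ ($Q{\left(t \right)} = \left(2 + t\right) 6 = 12 + 6 t$)
$\left(Q{\left(-4 \right)} - 14\right) 27 - 86 = \left(\left(12 + 6 \left(-4\right)\right) - 14\right) 27 - 86 = \left(\left(12 - 24\right) - 14\right) 27 - 86 = \left(-12 - 14\right) 27 - 86 = \left(-26\right) 27 - 86 = -702 - 86 = -788$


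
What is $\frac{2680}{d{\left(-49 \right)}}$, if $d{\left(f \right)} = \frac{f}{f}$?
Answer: $2680$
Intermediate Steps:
$d{\left(f \right)} = 1$
$\frac{2680}{d{\left(-49 \right)}} = \frac{2680}{1} = 2680 \cdot 1 = 2680$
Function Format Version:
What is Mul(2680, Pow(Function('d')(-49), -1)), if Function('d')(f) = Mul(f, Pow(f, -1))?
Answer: 2680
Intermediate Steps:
Function('d')(f) = 1
Mul(2680, Pow(Function('d')(-49), -1)) = Mul(2680, Pow(1, -1)) = Mul(2680, 1) = 2680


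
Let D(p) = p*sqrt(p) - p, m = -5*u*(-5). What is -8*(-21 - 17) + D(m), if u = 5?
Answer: 179 + 625*sqrt(5) ≈ 1576.5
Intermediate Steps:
m = 125 (m = -5*5*(-5) = -25*(-5) = 125)
D(p) = p**(3/2) - p
-8*(-21 - 17) + D(m) = -8*(-21 - 17) + (125**(3/2) - 1*125) = -8*(-38) + (625*sqrt(5) - 125) = 304 + (-125 + 625*sqrt(5)) = 179 + 625*sqrt(5)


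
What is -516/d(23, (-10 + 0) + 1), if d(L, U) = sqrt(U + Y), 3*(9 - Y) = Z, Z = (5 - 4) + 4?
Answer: 516*I*sqrt(15)/5 ≈ 399.69*I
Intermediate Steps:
Z = 5 (Z = 1 + 4 = 5)
Y = 22/3 (Y = 9 - 1/3*5 = 9 - 5/3 = 22/3 ≈ 7.3333)
d(L, U) = sqrt(22/3 + U) (d(L, U) = sqrt(U + 22/3) = sqrt(22/3 + U))
-516/d(23, (-10 + 0) + 1) = -516*3/sqrt(66 + 9*((-10 + 0) + 1)) = -516*3/sqrt(66 + 9*(-10 + 1)) = -516*3/sqrt(66 + 9*(-9)) = -516*3/sqrt(66 - 81) = -516*(-I*sqrt(15)/5) = -(-516)*I*sqrt(15)/5 = 516*I*sqrt(15)/5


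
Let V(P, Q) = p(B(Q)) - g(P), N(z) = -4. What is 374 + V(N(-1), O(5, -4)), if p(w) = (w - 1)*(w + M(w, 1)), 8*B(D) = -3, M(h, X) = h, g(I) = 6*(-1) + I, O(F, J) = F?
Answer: 12321/32 ≈ 385.03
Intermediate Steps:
g(I) = -6 + I
B(D) = -3/8 (B(D) = (⅛)*(-3) = -3/8)
p(w) = 2*w*(-1 + w) (p(w) = (w - 1)*(w + w) = (-1 + w)*(2*w) = 2*w*(-1 + w))
V(P, Q) = 225/32 - P (V(P, Q) = 2*(-3/8)*(-1 - 3/8) - (-6 + P) = 2*(-3/8)*(-11/8) + (6 - P) = 33/32 + (6 - P) = 225/32 - P)
374 + V(N(-1), O(5, -4)) = 374 + (225/32 - 1*(-4)) = 374 + (225/32 + 4) = 374 + 353/32 = 12321/32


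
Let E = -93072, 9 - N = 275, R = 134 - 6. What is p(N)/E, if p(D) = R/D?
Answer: 4/773661 ≈ 5.1702e-6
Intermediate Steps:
R = 128
N = -266 (N = 9 - 1*275 = 9 - 275 = -266)
p(D) = 128/D
p(N)/E = (128/(-266))/(-93072) = (128*(-1/266))*(-1/93072) = -64/133*(-1/93072) = 4/773661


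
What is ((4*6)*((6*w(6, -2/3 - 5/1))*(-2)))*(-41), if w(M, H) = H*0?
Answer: 0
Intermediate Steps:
w(M, H) = 0
((4*6)*((6*w(6, -2/3 - 5/1))*(-2)))*(-41) = ((4*6)*((6*0)*(-2)))*(-41) = (24*(0*(-2)))*(-41) = (24*0)*(-41) = 0*(-41) = 0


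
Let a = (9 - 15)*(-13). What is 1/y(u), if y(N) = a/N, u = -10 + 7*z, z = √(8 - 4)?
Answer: 2/39 ≈ 0.051282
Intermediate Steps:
z = 2 (z = √4 = 2)
a = 78 (a = -6*(-13) = 78)
u = 4 (u = -10 + 7*2 = -10 + 14 = 4)
y(N) = 78/N
1/y(u) = 1/(78/4) = 1/(78*(¼)) = 1/(39/2) = 2/39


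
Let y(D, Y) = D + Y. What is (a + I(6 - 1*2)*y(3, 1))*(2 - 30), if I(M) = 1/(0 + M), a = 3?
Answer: -112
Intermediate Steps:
I(M) = 1/M
(a + I(6 - 1*2)*y(3, 1))*(2 - 30) = (3 + (3 + 1)/(6 - 1*2))*(2 - 30) = (3 + 4/(6 - 2))*(-28) = (3 + 4/4)*(-28) = (3 + (¼)*4)*(-28) = (3 + 1)*(-28) = 4*(-28) = -112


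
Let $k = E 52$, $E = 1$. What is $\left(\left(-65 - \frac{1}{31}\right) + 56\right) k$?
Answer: $- \frac{14560}{31} \approx -469.68$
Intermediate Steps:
$k = 52$ ($k = 1 \cdot 52 = 52$)
$\left(\left(-65 - \frac{1}{31}\right) + 56\right) k = \left(\left(-65 - \frac{1}{31}\right) + 56\right) 52 = \left(- \frac{2016}{31} + 56\right) 52 = \left(- \frac{280}{31}\right) 52 = - \frac{14560}{31}$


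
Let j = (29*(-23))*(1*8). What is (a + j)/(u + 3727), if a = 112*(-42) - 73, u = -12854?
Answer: 10113/9127 ≈ 1.1080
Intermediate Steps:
j = -5336 (j = -667*8 = -5336)
a = -4777 (a = -4704 - 73 = -4777)
(a + j)/(u + 3727) = (-4777 - 5336)/(-12854 + 3727) = -10113/(-9127) = -10113*(-1/9127) = 10113/9127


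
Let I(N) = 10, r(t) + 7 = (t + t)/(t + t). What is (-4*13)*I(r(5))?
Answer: -520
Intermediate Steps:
r(t) = -6 (r(t) = -7 + (t + t)/(t + t) = -7 + (2*t)/((2*t)) = -7 + (2*t)*(1/(2*t)) = -7 + 1 = -6)
(-4*13)*I(r(5)) = -4*13*10 = -52*10 = -520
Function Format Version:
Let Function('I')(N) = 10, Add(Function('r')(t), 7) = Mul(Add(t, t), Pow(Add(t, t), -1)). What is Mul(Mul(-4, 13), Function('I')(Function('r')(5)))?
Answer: -520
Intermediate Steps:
Function('r')(t) = -6 (Function('r')(t) = Add(-7, Mul(Add(t, t), Pow(Add(t, t), -1))) = Add(-7, Mul(Mul(2, t), Pow(Mul(2, t), -1))) = Add(-7, Mul(Mul(2, t), Mul(Rational(1, 2), Pow(t, -1)))) = Add(-7, 1) = -6)
Mul(Mul(-4, 13), Function('I')(Function('r')(5))) = Mul(Mul(-4, 13), 10) = Mul(-52, 10) = -520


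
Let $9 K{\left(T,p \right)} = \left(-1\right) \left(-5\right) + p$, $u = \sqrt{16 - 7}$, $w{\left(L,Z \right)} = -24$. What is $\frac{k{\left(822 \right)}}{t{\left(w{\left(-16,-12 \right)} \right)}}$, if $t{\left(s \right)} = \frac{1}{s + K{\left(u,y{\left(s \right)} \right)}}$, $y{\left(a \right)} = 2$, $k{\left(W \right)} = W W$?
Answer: $-15690884$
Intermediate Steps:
$k{\left(W \right)} = W^{2}$
$u = 3$ ($u = \sqrt{9} = 3$)
$K{\left(T,p \right)} = \frac{5}{9} + \frac{p}{9}$ ($K{\left(T,p \right)} = \frac{\left(-1\right) \left(-5\right) + p}{9} = \frac{5 + p}{9} = \frac{5}{9} + \frac{p}{9}$)
$t{\left(s \right)} = \frac{1}{\frac{7}{9} + s}$ ($t{\left(s \right)} = \frac{1}{s + \left(\frac{5}{9} + \frac{1}{9} \cdot 2\right)} = \frac{1}{s + \left(\frac{5}{9} + \frac{2}{9}\right)} = \frac{1}{s + \frac{7}{9}} = \frac{1}{\frac{7}{9} + s}$)
$\frac{k{\left(822 \right)}}{t{\left(w{\left(-16,-12 \right)} \right)}} = \frac{822^{2}}{9 \frac{1}{7 + 9 \left(-24\right)}} = \frac{675684}{9 \frac{1}{7 - 216}} = \frac{675684}{9 \frac{1}{-209}} = \frac{675684}{9 \left(- \frac{1}{209}\right)} = \frac{675684}{- \frac{9}{209}} = 675684 \left(- \frac{209}{9}\right) = -15690884$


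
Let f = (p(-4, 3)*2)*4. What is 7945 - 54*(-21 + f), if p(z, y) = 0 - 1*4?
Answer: 10807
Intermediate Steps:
p(z, y) = -4 (p(z, y) = 0 - 4 = -4)
f = -32 (f = -4*2*4 = -8*4 = -32)
7945 - 54*(-21 + f) = 7945 - 54*(-21 - 32) = 7945 - 54*(-53) = 7945 - 1*(-2862) = 7945 + 2862 = 10807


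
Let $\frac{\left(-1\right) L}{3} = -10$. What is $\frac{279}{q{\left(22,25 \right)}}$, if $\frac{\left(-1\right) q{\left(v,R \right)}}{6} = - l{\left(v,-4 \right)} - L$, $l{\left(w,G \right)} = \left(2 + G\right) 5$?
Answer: $\frac{93}{40} \approx 2.325$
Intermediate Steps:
$l{\left(w,G \right)} = 10 + 5 G$
$L = 30$ ($L = \left(-3\right) \left(-10\right) = 30$)
$q{\left(v,R \right)} = 120$ ($q{\left(v,R \right)} = - 6 \left(- (10 + 5 \left(-4\right)) - 30\right) = - 6 \left(- (10 - 20) - 30\right) = - 6 \left(\left(-1\right) \left(-10\right) - 30\right) = - 6 \left(10 - 30\right) = \left(-6\right) \left(-20\right) = 120$)
$\frac{279}{q{\left(22,25 \right)}} = \frac{279}{120} = 279 \cdot \frac{1}{120} = \frac{93}{40}$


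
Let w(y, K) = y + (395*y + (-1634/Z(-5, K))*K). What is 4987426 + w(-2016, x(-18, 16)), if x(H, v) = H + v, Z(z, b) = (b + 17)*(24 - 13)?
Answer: 691203118/165 ≈ 4.1891e+6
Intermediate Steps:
Z(z, b) = 187 + 11*b (Z(z, b) = (17 + b)*11 = 187 + 11*b)
w(y, K) = 396*y - 1634*K/(187 + 11*K) (w(y, K) = y + (395*y + (-1634/(187 + 11*K))*K) = y + (395*y - 1634*K/(187 + 11*K)) = 396*y - 1634*K/(187 + 11*K))
4987426 + w(-2016, x(-18, 16)) = 4987426 + 2*(-817*(-18 + 16) + 2178*(-2016)*(17 + (-18 + 16)))/(11*(17 + (-18 + 16))) = 4987426 + 2*(-817*(-2) + 2178*(-2016)*(17 - 2))/(11*(17 - 2)) = 4987426 + (2/11)*(1634 + 2178*(-2016)*15)/15 = 4987426 + (2/11)*(1/15)*(1634 - 65862720) = 4987426 + (2/11)*(1/15)*(-65861086) = 4987426 - 131722172/165 = 691203118/165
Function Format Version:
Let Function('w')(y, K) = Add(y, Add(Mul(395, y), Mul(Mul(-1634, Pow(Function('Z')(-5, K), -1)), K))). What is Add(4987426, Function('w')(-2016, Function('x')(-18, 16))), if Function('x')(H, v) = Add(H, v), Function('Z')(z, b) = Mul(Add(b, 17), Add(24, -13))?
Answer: Rational(691203118, 165) ≈ 4.1891e+6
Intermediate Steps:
Function('Z')(z, b) = Add(187, Mul(11, b)) (Function('Z')(z, b) = Mul(Add(17, b), 11) = Add(187, Mul(11, b)))
Function('w')(y, K) = Add(Mul(396, y), Mul(-1634, K, Pow(Add(187, Mul(11, K)), -1))) (Function('w')(y, K) = Add(y, Add(Mul(395, y), Mul(Mul(-1634, Pow(Add(187, Mul(11, K)), -1)), K))) = Add(y, Add(Mul(395, y), Mul(-1634, K, Pow(Add(187, Mul(11, K)), -1)))) = Add(Mul(396, y), Mul(-1634, K, Pow(Add(187, Mul(11, K)), -1))))
Add(4987426, Function('w')(-2016, Function('x')(-18, 16))) = Add(4987426, Mul(Rational(2, 11), Pow(Add(17, Add(-18, 16)), -1), Add(Mul(-817, Add(-18, 16)), Mul(2178, -2016, Add(17, Add(-18, 16)))))) = Add(4987426, Mul(Rational(2, 11), Pow(Add(17, -2), -1), Add(Mul(-817, -2), Mul(2178, -2016, Add(17, -2))))) = Add(4987426, Mul(Rational(2, 11), Pow(15, -1), Add(1634, Mul(2178, -2016, 15)))) = Add(4987426, Mul(Rational(2, 11), Rational(1, 15), Add(1634, -65862720))) = Add(4987426, Mul(Rational(2, 11), Rational(1, 15), -65861086)) = Add(4987426, Rational(-131722172, 165)) = Rational(691203118, 165)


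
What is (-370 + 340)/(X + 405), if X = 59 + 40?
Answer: -5/84 ≈ -0.059524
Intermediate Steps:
X = 99
(-370 + 340)/(X + 405) = (-370 + 340)/(99 + 405) = -30/504 = -30*1/504 = -5/84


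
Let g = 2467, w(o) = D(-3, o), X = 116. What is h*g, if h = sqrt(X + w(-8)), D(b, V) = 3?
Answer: 2467*sqrt(119) ≈ 26912.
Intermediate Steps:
w(o) = 3
h = sqrt(119) (h = sqrt(116 + 3) = sqrt(119) ≈ 10.909)
h*g = sqrt(119)*2467 = 2467*sqrt(119)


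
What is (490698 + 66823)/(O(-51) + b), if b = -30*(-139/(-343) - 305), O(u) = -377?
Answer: 191229703/3004969 ≈ 63.638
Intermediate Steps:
b = 3134280/343 (b = -30*(-139*(-1/343) - 305) = -30*(139/343 - 305) = -30*(-104476/343) = 3134280/343 ≈ 9137.8)
(490698 + 66823)/(O(-51) + b) = (490698 + 66823)/(-377 + 3134280/343) = 557521/(3004969/343) = 557521*(343/3004969) = 191229703/3004969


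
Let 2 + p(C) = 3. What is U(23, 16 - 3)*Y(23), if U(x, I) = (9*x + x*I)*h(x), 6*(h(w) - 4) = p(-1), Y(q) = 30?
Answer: 63250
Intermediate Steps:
p(C) = 1 (p(C) = -2 + 3 = 1)
h(w) = 25/6 (h(w) = 4 + (⅙)*1 = 4 + ⅙ = 25/6)
U(x, I) = 75*x/2 + 25*I*x/6 (U(x, I) = (9*x + x*I)*(25/6) = (9*x + I*x)*(25/6) = 75*x/2 + 25*I*x/6)
U(23, 16 - 3)*Y(23) = ((25/6)*23*(9 + (16 - 3)))*30 = ((25/6)*23*(9 + 13))*30 = ((25/6)*23*22)*30 = (6325/3)*30 = 63250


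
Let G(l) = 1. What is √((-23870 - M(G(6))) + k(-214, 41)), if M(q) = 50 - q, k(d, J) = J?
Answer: I*√23878 ≈ 154.53*I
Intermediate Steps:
√((-23870 - M(G(6))) + k(-214, 41)) = √((-23870 - (50 - 1*1)) + 41) = √((-23870 - (50 - 1)) + 41) = √((-23870 - 1*49) + 41) = √((-23870 - 49) + 41) = √(-23919 + 41) = √(-23878) = I*√23878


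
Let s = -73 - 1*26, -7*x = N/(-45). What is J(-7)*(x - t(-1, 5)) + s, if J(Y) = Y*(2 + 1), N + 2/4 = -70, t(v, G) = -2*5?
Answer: -3043/10 ≈ -304.30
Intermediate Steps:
t(v, G) = -10
N = -141/2 (N = -½ - 70 = -141/2 ≈ -70.500)
J(Y) = 3*Y (J(Y) = Y*3 = 3*Y)
x = -47/210 (x = -(-141)/(14*(-45)) = -(-141)*(-1)/(14*45) = -⅐*47/30 = -47/210 ≈ -0.22381)
s = -99 (s = -73 - 26 = -99)
J(-7)*(x - t(-1, 5)) + s = (3*(-7))*(-47/210 - 1*(-10)) - 99 = -21*(-47/210 + 10) - 99 = -21*2053/210 - 99 = -2053/10 - 99 = -3043/10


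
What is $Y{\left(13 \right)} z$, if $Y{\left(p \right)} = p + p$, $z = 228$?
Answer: $5928$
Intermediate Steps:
$Y{\left(p \right)} = 2 p$
$Y{\left(13 \right)} z = 2 \cdot 13 \cdot 228 = 26 \cdot 228 = 5928$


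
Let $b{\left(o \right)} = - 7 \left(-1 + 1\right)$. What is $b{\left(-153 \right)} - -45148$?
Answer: $45148$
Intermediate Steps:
$b{\left(o \right)} = 0$ ($b{\left(o \right)} = \left(-7\right) 0 = 0$)
$b{\left(-153 \right)} - -45148 = 0 - -45148 = 0 + 45148 = 45148$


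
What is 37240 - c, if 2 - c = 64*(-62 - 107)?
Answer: 26422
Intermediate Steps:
c = 10818 (c = 2 - 64*(-62 - 107) = 2 - 64*(-169) = 2 - 1*(-10816) = 2 + 10816 = 10818)
37240 - c = 37240 - 1*10818 = 37240 - 10818 = 26422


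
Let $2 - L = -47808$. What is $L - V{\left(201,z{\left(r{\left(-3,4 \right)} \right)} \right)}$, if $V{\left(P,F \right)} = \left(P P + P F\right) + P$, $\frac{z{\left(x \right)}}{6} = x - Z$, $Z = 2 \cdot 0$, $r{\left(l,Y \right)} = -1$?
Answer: $8414$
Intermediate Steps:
$L = 47810$ ($L = 2 - -47808 = 2 + 47808 = 47810$)
$Z = 0$
$z{\left(x \right)} = 6 x$ ($z{\left(x \right)} = 6 \left(x - 0\right) = 6 \left(x + 0\right) = 6 x$)
$V{\left(P,F \right)} = P + P^{2} + F P$ ($V{\left(P,F \right)} = \left(P^{2} + F P\right) + P = P + P^{2} + F P$)
$L - V{\left(201,z{\left(r{\left(-3,4 \right)} \right)} \right)} = 47810 - 201 \left(1 + 6 \left(-1\right) + 201\right) = 47810 - 201 \left(1 - 6 + 201\right) = 47810 - 201 \cdot 196 = 47810 - 39396 = 8414$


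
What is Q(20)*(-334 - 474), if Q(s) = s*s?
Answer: -323200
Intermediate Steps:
Q(s) = s²
Q(20)*(-334 - 474) = 20²*(-334 - 474) = 400*(-808) = -323200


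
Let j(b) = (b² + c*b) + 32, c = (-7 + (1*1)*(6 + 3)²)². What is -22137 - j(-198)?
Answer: 1022875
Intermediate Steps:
c = 5476 (c = (-7 + 1*9²)² = (-7 + 1*81)² = (-7 + 81)² = 74² = 5476)
j(b) = 32 + b² + 5476*b (j(b) = (b² + 5476*b) + 32 = 32 + b² + 5476*b)
-22137 - j(-198) = -22137 - (32 + (-198)² + 5476*(-198)) = -22137 - (32 + 39204 - 1084248) = -22137 - 1*(-1045012) = -22137 + 1045012 = 1022875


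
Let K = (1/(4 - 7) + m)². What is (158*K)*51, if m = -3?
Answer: 268600/3 ≈ 89533.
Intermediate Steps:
K = 100/9 (K = (1/(4 - 7) - 3)² = (1/(-3) - 3)² = (-⅓ - 3)² = (-10/3)² = 100/9 ≈ 11.111)
(158*K)*51 = (158*(100/9))*51 = (15800/9)*51 = 268600/3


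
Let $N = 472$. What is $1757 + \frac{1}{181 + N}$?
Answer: $\frac{1147322}{653} \approx 1757.0$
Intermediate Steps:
$1757 + \frac{1}{181 + N} = 1757 + \frac{1}{181 + 472} = 1757 + \frac{1}{653} = \frac{1147322}{653}$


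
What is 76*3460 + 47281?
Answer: 310241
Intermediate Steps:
76*3460 + 47281 = 262960 + 47281 = 310241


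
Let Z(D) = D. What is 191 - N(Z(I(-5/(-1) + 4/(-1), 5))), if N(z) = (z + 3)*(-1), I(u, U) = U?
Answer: 199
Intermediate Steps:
N(z) = -3 - z (N(z) = (3 + z)*(-1) = -3 - z)
191 - N(Z(I(-5/(-1) + 4/(-1), 5))) = 191 - (-3 - 1*5) = 191 - (-3 - 5) = 191 - 1*(-8) = 191 + 8 = 199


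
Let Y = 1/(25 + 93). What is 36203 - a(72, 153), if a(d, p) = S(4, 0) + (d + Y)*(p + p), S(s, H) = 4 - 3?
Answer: 835877/59 ≈ 14167.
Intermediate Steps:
S(s, H) = 1
Y = 1/118 ≈ 0.0084746
a(d, p) = 1 + 2*p*(1/118 + d) (a(d, p) = 1 + (d + 1/118)*(p + p) = 1 + (1/118 + d)*(2*p) = 1 + 2*p*(1/118 + d))
36203 - a(72, 153) = 36203 - (1 + (1/59)*153 + 2*72*153) = 36203 - (1 + 153/59 + 22032) = 36203 - 1*1300100/59 = 36203 - 1300100/59 = 835877/59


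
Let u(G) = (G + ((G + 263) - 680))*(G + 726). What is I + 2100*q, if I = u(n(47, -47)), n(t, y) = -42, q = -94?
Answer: -540084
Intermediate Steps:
u(G) = (-417 + 2*G)*(726 + G) (u(G) = (G + ((263 + G) - 680))*(726 + G) = (G + (-417 + G))*(726 + G) = (-417 + 2*G)*(726 + G))
I = -342684 (I = -302742 + 2*(-42)² + 1035*(-42) = -302742 + 2*1764 - 43470 = -302742 + 3528 - 43470 = -342684)
I + 2100*q = -342684 + 2100*(-94) = -342684 - 197400 = -540084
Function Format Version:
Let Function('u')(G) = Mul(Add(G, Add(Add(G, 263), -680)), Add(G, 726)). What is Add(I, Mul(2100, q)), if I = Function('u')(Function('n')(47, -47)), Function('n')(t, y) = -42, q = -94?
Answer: -540084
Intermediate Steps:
Function('u')(G) = Mul(Add(-417, Mul(2, G)), Add(726, G)) (Function('u')(G) = Mul(Add(G, Add(Add(263, G), -680)), Add(726, G)) = Mul(Add(G, Add(-417, G)), Add(726, G)) = Mul(Add(-417, Mul(2, G)), Add(726, G)))
I = -342684 (I = Add(-302742, Mul(2, Pow(-42, 2)), Mul(1035, -42)) = Add(-302742, Mul(2, 1764), -43470) = Add(-302742, 3528, -43470) = -342684)
Add(I, Mul(2100, q)) = Add(-342684, Mul(2100, -94)) = Add(-342684, -197400) = -540084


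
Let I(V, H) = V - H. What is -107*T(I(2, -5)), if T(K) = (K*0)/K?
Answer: 0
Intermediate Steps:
T(K) = 0 (T(K) = 0/K = 0)
-107*T(I(2, -5)) = -107*0 = 0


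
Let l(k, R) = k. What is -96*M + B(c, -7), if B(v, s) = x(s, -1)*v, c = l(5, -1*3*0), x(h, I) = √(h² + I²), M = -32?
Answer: 3072 + 25*√2 ≈ 3107.4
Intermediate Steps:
x(h, I) = √(I² + h²)
c = 5
B(v, s) = v*√(1 + s²) (B(v, s) = √((-1)² + s²)*v = √(1 + s²)*v = v*√(1 + s²))
-96*M + B(c, -7) = -96*(-32) + 5*√(1 + (-7)²) = 3072 + 5*√(1 + 49) = 3072 + 5*√50 = 3072 + 5*(5*√2) = 3072 + 25*√2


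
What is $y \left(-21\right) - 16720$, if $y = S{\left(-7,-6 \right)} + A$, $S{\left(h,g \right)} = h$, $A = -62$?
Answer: $-15271$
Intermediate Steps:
$y = -69$ ($y = -7 - 62 = -69$)
$y \left(-21\right) - 16720 = \left(-69\right) \left(-21\right) - 16720 = 1449 - 16720 = -15271$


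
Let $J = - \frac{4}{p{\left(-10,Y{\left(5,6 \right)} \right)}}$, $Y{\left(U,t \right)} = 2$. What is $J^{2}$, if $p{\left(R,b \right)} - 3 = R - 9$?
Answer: $\frac{1}{16} \approx 0.0625$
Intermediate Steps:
$p{\left(R,b \right)} = -6 + R$ ($p{\left(R,b \right)} = 3 + \left(R - 9\right) = 3 + \left(-9 + R\right) = -6 + R$)
$J = \frac{1}{4}$ ($J = - \frac{4}{-6 - 10} = - \frac{4}{-16} = \left(-4\right) \left(- \frac{1}{16}\right) = \frac{1}{4} \approx 0.25$)
$J^{2} = \left(\frac{1}{4}\right)^{2} = \frac{1}{16}$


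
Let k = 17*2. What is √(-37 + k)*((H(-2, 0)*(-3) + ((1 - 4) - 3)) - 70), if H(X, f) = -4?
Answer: -64*I*√3 ≈ -110.85*I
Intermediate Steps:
k = 34
√(-37 + k)*((H(-2, 0)*(-3) + ((1 - 4) - 3)) - 70) = √(-37 + 34)*((-4*(-3) + ((1 - 4) - 3)) - 70) = √(-3)*((12 + (-3 - 3)) - 70) = (I*√3)*((12 - 6) - 70) = (I*√3)*(6 - 70) = (I*√3)*(-64) = -64*I*√3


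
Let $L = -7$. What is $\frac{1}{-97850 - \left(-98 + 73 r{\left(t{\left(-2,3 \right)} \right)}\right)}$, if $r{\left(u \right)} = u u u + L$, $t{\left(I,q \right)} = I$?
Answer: $- \frac{1}{96657} \approx -1.0346 \cdot 10^{-5}$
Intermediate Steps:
$r{\left(u \right)} = -7 + u^{3}$ ($r{\left(u \right)} = u u u - 7 = u^{2} u - 7 = u^{3} - 7 = -7 + u^{3}$)
$\frac{1}{-97850 - \left(-98 + 73 r{\left(t{\left(-2,3 \right)} \right)}\right)} = \frac{1}{-97850 - \left(-98 + 73 \left(-7 + \left(-2\right)^{3}\right)\right)} = \frac{1}{-97850 - \left(-98 + 73 \left(-7 - 8\right)\right)} = \frac{1}{-97850 + \left(\left(-73\right) \left(-15\right) + 98\right)} = \frac{1}{-97850 + \left(1095 + 98\right)} = \frac{1}{-97850 + 1193} = \frac{1}{-96657} = - \frac{1}{96657}$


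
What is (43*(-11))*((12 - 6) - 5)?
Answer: -473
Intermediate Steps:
(43*(-11))*((12 - 6) - 5) = -473*(6 - 5) = -473*1 = -473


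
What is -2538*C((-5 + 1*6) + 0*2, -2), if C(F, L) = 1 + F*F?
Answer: -5076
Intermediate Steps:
C(F, L) = 1 + F**2
-2538*C((-5 + 1*6) + 0*2, -2) = -2538*(1 + ((-5 + 1*6) + 0*2)**2) = -2538*(1 + ((-5 + 6) + 0)**2) = -2538*(1 + (1 + 0)**2) = -2538*(1 + 1**2) = -2538*(1 + 1) = -2538*2 = -5076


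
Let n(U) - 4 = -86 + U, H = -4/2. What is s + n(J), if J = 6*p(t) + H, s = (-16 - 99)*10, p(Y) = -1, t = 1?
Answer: -1240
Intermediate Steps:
H = -2 (H = -4*½ = -2)
s = -1150 (s = -115*10 = -1150)
J = -8 (J = 6*(-1) - 2 = -6 - 2 = -8)
n(U) = -82 + U (n(U) = 4 + (-86 + U) = -82 + U)
s + n(J) = -1150 + (-82 - 8) = -1150 - 90 = -1240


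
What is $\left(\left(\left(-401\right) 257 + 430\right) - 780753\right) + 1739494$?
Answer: $856114$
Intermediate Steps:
$\left(\left(\left(-401\right) 257 + 430\right) - 780753\right) + 1739494 = \left(\left(-103057 + 430\right) - 780753\right) + 1739494 = \left(-102627 - 780753\right) + 1739494 = -883380 + 1739494 = 856114$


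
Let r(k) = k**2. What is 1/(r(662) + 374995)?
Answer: 1/813239 ≈ 1.2297e-6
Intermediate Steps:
1/(r(662) + 374995) = 1/(662**2 + 374995) = 1/(438244 + 374995) = 1/813239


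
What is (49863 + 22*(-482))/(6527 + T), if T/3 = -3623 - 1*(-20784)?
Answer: 39259/58010 ≈ 0.67676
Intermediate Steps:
T = 51483 (T = 3*(-3623 - 1*(-20784)) = 3*(-3623 + 20784) = 3*17161 = 51483)
(49863 + 22*(-482))/(6527 + T) = (49863 + 22*(-482))/(6527 + 51483) = (49863 - 10604)/58010 = 39259*(1/58010) = 39259/58010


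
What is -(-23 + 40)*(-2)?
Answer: 34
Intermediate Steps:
-(-23 + 40)*(-2) = -17*(-2) = -1*(-34) = 34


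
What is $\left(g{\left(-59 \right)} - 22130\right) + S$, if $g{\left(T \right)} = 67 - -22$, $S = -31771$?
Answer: $-53812$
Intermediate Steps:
$g{\left(T \right)} = 89$ ($g{\left(T \right)} = 67 + 22 = 89$)
$\left(g{\left(-59 \right)} - 22130\right) + S = \left(89 - 22130\right) - 31771 = -22041 - 31771 = -53812$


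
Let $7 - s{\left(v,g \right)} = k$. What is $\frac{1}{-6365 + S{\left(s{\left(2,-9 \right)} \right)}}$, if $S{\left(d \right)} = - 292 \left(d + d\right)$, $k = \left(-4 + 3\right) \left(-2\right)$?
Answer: $- \frac{1}{9285} \approx -0.0001077$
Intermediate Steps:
$k = 2$ ($k = \left(-1\right) \left(-2\right) = 2$)
$s{\left(v,g \right)} = 5$ ($s{\left(v,g \right)} = 7 - 2 = 5$)
$S{\left(d \right)} = - 584 d$ ($S{\left(d \right)} = - 292 \cdot 2 d = - 584 d$)
$\frac{1}{-6365 + S{\left(s{\left(2,-9 \right)} \right)}} = \frac{1}{-6365 - 2920} = \frac{1}{-9285} = - \frac{1}{9285}$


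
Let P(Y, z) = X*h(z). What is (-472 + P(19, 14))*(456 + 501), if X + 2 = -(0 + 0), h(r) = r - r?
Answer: -451704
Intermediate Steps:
h(r) = 0
X = -2 (X = -2 - (0 + 0) = -2 - 1*0 = -2 + 0 = -2)
P(Y, z) = 0 (P(Y, z) = -2*0 = 0)
(-472 + P(19, 14))*(456 + 501) = (-472 + 0)*(456 + 501) = -472*957 = -451704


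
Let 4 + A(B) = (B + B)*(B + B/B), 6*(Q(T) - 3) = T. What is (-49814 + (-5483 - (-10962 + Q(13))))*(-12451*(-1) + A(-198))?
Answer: -8021934273/2 ≈ -4.0110e+9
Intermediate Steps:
Q(T) = 3 + T/6
A(B) = -4 + 2*B*(1 + B) (A(B) = -4 + (B + B)*(B + B/B) = -4 + (2*B)*(B + 1) = -4 + (2*B)*(1 + B) = -4 + 2*B*(1 + B))
(-49814 + (-5483 - (-10962 + Q(13))))*(-12451*(-1) + A(-198)) = (-49814 + (-5483 - (-10962 + (3 + (⅙)*13))))*(-12451*(-1) + (-4 + 2*(-198) + 2*(-198)²)) = (-49814 + (-5483 - (-10962 + (3 + 13/6))))*(12451 + (-4 - 396 + 2*39204)) = (-49814 + (-5483 - (-10962 + 31/6)))*(12451 + (-4 - 396 + 78408)) = (-49814 + (-5483 - 1*(-65741/6)))*(12451 + 78008) = (-49814 + (-5483 + 65741/6))*90459 = (-49814 + 32843/6)*90459 = -266041/6*90459 = -8021934273/2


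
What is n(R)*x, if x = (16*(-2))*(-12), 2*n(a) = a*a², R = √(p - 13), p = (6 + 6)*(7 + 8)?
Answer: 32064*√167 ≈ 4.1436e+5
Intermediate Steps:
p = 180 (p = 12*15 = 180)
R = √167 (R = √(180 - 13) = √167 ≈ 12.923)
n(a) = a³/2 (n(a) = (a*a²)/2 = a³/2)
x = 384 (x = -32*(-12) = 384)
n(R)*x = ((√167)³/2)*384 = ((167*√167)/2)*384 = (167*√167/2)*384 = 32064*√167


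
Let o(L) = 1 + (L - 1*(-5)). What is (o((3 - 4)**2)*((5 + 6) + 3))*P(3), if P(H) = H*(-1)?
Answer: -294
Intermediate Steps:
P(H) = -H
o(L) = 6 + L (o(L) = 1 + (L + 5) = 1 + (5 + L) = 6 + L)
(o((3 - 4)**2)*((5 + 6) + 3))*P(3) = ((6 + (3 - 4)**2)*((5 + 6) + 3))*(-1*3) = ((6 + (-1)**2)*(11 + 3))*(-3) = ((6 + 1)*14)*(-3) = (7*14)*(-3) = 98*(-3) = -294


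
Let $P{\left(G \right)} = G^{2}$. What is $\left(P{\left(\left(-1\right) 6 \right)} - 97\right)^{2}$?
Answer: $3721$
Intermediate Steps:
$\left(P{\left(\left(-1\right) 6 \right)} - 97\right)^{2} = \left(\left(\left(-1\right) 6\right)^{2} - 97\right)^{2} = \left(\left(-6\right)^{2} - 97\right)^{2} = \left(36 - 97\right)^{2} = \left(-61\right)^{2} = 3721$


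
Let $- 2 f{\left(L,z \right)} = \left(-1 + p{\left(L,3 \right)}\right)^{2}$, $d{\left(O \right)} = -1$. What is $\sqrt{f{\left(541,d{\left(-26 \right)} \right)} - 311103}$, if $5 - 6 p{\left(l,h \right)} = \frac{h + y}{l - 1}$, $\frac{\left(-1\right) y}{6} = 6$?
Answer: $\frac{i \sqrt{1451482213922}}{2160} \approx 557.77 i$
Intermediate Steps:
$y = -36$ ($y = \left(-6\right) 6 = -36$)
$p{\left(l,h \right)} = \frac{5}{6} - \frac{-36 + h}{6 \left(-1 + l\right)}$ ($p{\left(l,h \right)} = \frac{5}{6} - \frac{\left(h - 36\right) \frac{1}{l - 1}}{6} = \frac{5}{6} - \frac{\left(-36 + h\right) \frac{1}{-1 + l}}{6} = \frac{5}{6} - \frac{\frac{1}{-1 + l} \left(-36 + h\right)}{6} = \frac{5}{6} - \frac{-36 + h}{6 \left(-1 + l\right)}$)
$f{\left(L,z \right)} = - \frac{\left(-1 + \frac{28 + 5 L}{6 \left(-1 + L\right)}\right)^{2}}{2}$ ($f{\left(L,z \right)} = - \frac{\left(-1 + \frac{31 - 3 + 5 L}{6 \left(-1 + L\right)}\right)^{2}}{2} = - \frac{\left(-1 + \frac{28 + 5 L}{6 \left(-1 + L\right)}\right)^{2}}{2}$)
$\sqrt{f{\left(541,d{\left(-26 \right)} \right)} - 311103} = \sqrt{- \frac{\left(-34 + 541\right)^{2}}{72 \left(-1 + 541\right)^{2}} - 311103} = \sqrt{- \frac{507^{2}}{72 \cdot 291600} - 311103} = \sqrt{\left(- \frac{1}{72}\right) \frac{1}{291600} \cdot 257049 - 311103} = \sqrt{- \frac{28561}{2332800} - 311103} = \sqrt{- \frac{725741106961}{2332800}} = \frac{i \sqrt{1451482213922}}{2160}$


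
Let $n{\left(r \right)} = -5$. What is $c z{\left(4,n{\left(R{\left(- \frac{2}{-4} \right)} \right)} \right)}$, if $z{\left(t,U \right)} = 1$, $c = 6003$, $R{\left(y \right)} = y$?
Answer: $6003$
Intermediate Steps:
$c z{\left(4,n{\left(R{\left(- \frac{2}{-4} \right)} \right)} \right)} = 6003 \cdot 1 = 6003$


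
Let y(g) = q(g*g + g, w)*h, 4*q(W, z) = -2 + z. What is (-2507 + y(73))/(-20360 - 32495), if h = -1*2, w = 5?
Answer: 5017/105710 ≈ 0.047460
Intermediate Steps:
q(W, z) = -½ + z/4 (q(W, z) = (-2 + z)/4 = -½ + z/4)
h = -2
y(g) = -3/2 (y(g) = (-½ + (¼)*5)*(-2) = (-½ + 5/4)*(-2) = (¾)*(-2) = -3/2)
(-2507 + y(73))/(-20360 - 32495) = (-2507 - 3/2)/(-20360 - 32495) = -5017/2/(-52855) = -5017/2*(-1/52855) = 5017/105710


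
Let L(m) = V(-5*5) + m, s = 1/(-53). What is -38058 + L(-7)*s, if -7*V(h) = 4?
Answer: -266405/7 ≈ -38058.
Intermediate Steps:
V(h) = -4/7 (V(h) = -⅐*4 = -4/7)
s = -1/53 ≈ -0.018868
L(m) = -4/7 + m
-38058 + L(-7)*s = -38058 + (-4/7 - 7)*(-1/53) = -38058 - 53/7*(-1/53) = -38058 + ⅐ = -266405/7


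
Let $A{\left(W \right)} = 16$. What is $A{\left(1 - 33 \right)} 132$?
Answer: $2112$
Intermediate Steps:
$A{\left(1 - 33 \right)} 132 = 16 \cdot 132 = 2112$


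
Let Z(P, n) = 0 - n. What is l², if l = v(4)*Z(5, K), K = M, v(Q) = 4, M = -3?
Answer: 144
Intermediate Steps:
K = -3
Z(P, n) = -n
l = 12 (l = 4*(-1*(-3)) = 4*3 = 12)
l² = 12² = 144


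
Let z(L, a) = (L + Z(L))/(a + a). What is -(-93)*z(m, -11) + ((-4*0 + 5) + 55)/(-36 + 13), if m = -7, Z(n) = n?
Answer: 14313/253 ≈ 56.573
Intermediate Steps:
z(L, a) = L/a (z(L, a) = (L + L)/(a + a) = (2*L)/((2*a)) = (2*L)*(1/(2*a)) = L/a)
-(-93)*z(m, -11) + ((-4*0 + 5) + 55)/(-36 + 13) = -(-93)*(-7/(-11)) + ((-4*0 + 5) + 55)/(-36 + 13) = -(-93)*(-7*(-1/11)) + ((0 + 5) + 55)/(-23) = -(-93)*7/11 + (5 + 55)*(-1/23) = -93*(-7/11) + 60*(-1/23) = 651/11 - 60/23 = 14313/253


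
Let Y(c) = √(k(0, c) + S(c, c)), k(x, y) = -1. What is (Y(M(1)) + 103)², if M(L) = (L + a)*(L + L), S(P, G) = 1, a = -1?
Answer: 10609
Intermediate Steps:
M(L) = 2*L*(-1 + L) (M(L) = (L - 1)*(L + L) = (-1 + L)*(2*L) = 2*L*(-1 + L))
Y(c) = 0 (Y(c) = √(-1 + 1) = √0 = 0)
(Y(M(1)) + 103)² = (0 + 103)² = 103² = 10609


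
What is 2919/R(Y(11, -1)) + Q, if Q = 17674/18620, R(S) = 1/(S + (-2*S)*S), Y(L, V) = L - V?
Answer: -7500536803/9310 ≈ -8.0564e+5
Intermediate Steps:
R(S) = 1/(S - 2*S**2)
Q = 8837/9310 (Q = 17674*(1/18620) = 8837/9310 ≈ 0.94919)
2919/R(Y(11, -1)) + Q = 2919/((-1/((11 - 1*(-1))*(-1 + 2*(11 - 1*(-1)))))) + 8837/9310 = 2919/((-1/((11 + 1)*(-1 + 2*(11 + 1))))) + 8837/9310 = 2919/((-1/(12*(-1 + 2*12)))) + 8837/9310 = 2919/((-1*1/12/(-1 + 24))) + 8837/9310 = 2919/((-1*1/12/23)) + 8837/9310 = 2919/((-1*1/12*1/23)) + 8837/9310 = 2919/(-1/276) + 8837/9310 = 2919*(-276) + 8837/9310 = -805644 + 8837/9310 = -7500536803/9310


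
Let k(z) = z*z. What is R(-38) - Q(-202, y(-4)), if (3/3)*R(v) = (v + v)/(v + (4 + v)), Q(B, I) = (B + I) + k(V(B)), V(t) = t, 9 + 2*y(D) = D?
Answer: -365350/9 ≈ -40594.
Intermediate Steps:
y(D) = -9/2 + D/2
k(z) = z**2
Q(B, I) = B + I + B**2 (Q(B, I) = (B + I) + B**2 = B + I + B**2)
R(v) = 2*v/(4 + 2*v) (R(v) = (v + v)/(v + (4 + v)) = (2*v)/(4 + 2*v) = 2*v/(4 + 2*v))
R(-38) - Q(-202, y(-4)) = -38/(2 - 38) - (-202 + (-9/2 + (1/2)*(-4)) + (-202)**2) = -38/(-36) - (-202 + (-9/2 - 2) + 40804) = -38*(-1/36) - (-202 - 13/2 + 40804) = 19/18 - 1*81191/2 = 19/18 - 81191/2 = -365350/9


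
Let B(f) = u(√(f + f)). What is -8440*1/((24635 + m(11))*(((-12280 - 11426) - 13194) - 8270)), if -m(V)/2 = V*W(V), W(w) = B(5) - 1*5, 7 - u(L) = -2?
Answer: 844/110878799 ≈ 7.6119e-6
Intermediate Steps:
u(L) = 9 (u(L) = 7 - 1*(-2) = 7 + 2 = 9)
B(f) = 9
W(w) = 4 (W(w) = 9 - 1*5 = 9 - 5 = 4)
m(V) = -8*V (m(V) = -2*V*4 = -8*V)
-8440*1/((24635 + m(11))*(((-12280 - 11426) - 13194) - 8270)) = -8440*1/((24635 - 8*11)*(((-12280 - 11426) - 13194) - 8270)) = -8440*1/((24635 - 88)*((-23706 - 13194) - 8270)) = -8440*1/(24547*(-36900 - 8270)) = -8440/((-45170*24547)) = -8440/(-1108787990) = -8440*(-1/1108787990) = 844/110878799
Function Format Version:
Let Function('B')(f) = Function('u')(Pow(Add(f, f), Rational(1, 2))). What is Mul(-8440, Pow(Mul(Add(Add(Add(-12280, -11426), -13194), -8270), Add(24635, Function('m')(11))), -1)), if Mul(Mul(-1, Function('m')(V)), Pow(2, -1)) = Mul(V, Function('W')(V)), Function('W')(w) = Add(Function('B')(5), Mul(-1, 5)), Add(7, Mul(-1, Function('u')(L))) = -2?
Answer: Rational(844, 110878799) ≈ 7.6119e-6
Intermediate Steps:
Function('u')(L) = 9 (Function('u')(L) = Add(7, Mul(-1, -2)) = Add(7, 2) = 9)
Function('B')(f) = 9
Function('W')(w) = 4 (Function('W')(w) = Add(9, Mul(-1, 5)) = Add(9, -5) = 4)
Function('m')(V) = Mul(-8, V) (Function('m')(V) = Mul(-2, Mul(V, 4)) = Mul(-2, Mul(4, V)) = Mul(-8, V))
Mul(-8440, Pow(Mul(Add(Add(Add(-12280, -11426), -13194), -8270), Add(24635, Function('m')(11))), -1)) = Mul(-8440, Pow(Mul(Add(Add(Add(-12280, -11426), -13194), -8270), Add(24635, Mul(-8, 11))), -1)) = Mul(-8440, Pow(Mul(Add(Add(-23706, -13194), -8270), Add(24635, -88)), -1)) = Mul(-8440, Pow(Mul(Add(-36900, -8270), 24547), -1)) = Mul(-8440, Pow(Mul(-45170, 24547), -1)) = Mul(-8440, Pow(-1108787990, -1)) = Mul(-8440, Rational(-1, 1108787990)) = Rational(844, 110878799)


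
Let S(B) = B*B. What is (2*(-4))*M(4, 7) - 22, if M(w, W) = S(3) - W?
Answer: -38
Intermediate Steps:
S(B) = B²
M(w, W) = 9 - W (M(w, W) = 3² - W = 9 - W)
(2*(-4))*M(4, 7) - 22 = (2*(-4))*(9 - 1*7) - 22 = -8*(9 - 7) - 22 = -8*2 - 22 = -16 - 22 = -38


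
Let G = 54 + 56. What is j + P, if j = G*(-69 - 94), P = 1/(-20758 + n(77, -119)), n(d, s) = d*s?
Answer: -536483531/29921 ≈ -17930.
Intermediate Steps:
G = 110
P = -1/29921 (P = 1/(-20758 + 77*(-119)) = 1/(-20758 - 9163) = 1/(-29921) = -1/29921 ≈ -3.3421e-5)
j = -17930 (j = 110*(-69 - 94) = 110*(-163) = -17930)
j + P = -17930 - 1/29921 = -536483531/29921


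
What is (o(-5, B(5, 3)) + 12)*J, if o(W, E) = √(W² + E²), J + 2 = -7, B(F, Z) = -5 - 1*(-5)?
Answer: -153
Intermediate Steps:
B(F, Z) = 0 (B(F, Z) = -5 + 5 = 0)
J = -9 (J = -2 - 7 = -9)
o(W, E) = √(E² + W²)
(o(-5, B(5, 3)) + 12)*J = (√(0² + (-5)²) + 12)*(-9) = (√(0 + 25) + 12)*(-9) = (√25 + 12)*(-9) = (5 + 12)*(-9) = 17*(-9) = -153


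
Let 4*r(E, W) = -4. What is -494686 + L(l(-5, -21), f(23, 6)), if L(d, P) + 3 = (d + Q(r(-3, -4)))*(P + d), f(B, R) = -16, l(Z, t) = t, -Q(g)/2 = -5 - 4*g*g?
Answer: -494578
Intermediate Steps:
r(E, W) = -1 (r(E, W) = (¼)*(-4) = -1)
Q(g) = 10 + 8*g² (Q(g) = -2*(-5 - 4*g*g) = -2*(-5 - 4*g²) = 10 + 8*g²)
L(d, P) = -3 + (18 + d)*(P + d) (L(d, P) = -3 + (d + (10 + 8*(-1)²))*(P + d) = -3 + (d + (10 + 8*1))*(P + d) = -3 + (d + (10 + 8))*(P + d) = -3 + (d + 18)*(P + d) = -3 + (18 + d)*(P + d))
-494686 + L(l(-5, -21), f(23, 6)) = -494686 + (-3 + (-21)² + 18*(-16) + 18*(-21) - 16*(-21)) = -494686 + (-3 + 441 - 288 - 378 + 336) = -494686 + 108 = -494578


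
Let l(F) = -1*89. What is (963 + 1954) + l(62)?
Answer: 2828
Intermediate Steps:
l(F) = -89
(963 + 1954) + l(62) = (963 + 1954) - 89 = 2917 - 89 = 2828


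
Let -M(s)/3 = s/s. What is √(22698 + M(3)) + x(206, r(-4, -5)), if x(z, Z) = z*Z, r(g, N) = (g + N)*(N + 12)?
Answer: -12978 + √22695 ≈ -12827.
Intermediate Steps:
M(s) = -3 (M(s) = -3*s/s = -3*1 = -3)
r(g, N) = (12 + N)*(N + g) (r(g, N) = (N + g)*(12 + N) = (12 + N)*(N + g))
x(z, Z) = Z*z
√(22698 + M(3)) + x(206, r(-4, -5)) = √(22698 - 3) + ((-5)² + 12*(-5) + 12*(-4) - 5*(-4))*206 = √22695 + (25 - 60 - 48 + 20)*206 = √22695 - 63*206 = √22695 - 12978 = -12978 + √22695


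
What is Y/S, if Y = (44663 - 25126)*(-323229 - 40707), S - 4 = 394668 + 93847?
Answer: -7110217632/488519 ≈ -14555.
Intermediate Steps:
S = 488519 (S = 4 + (394668 + 93847) = 4 + 488515 = 488519)
Y = -7110217632 (Y = 19537*(-363936) = -7110217632)
Y/S = -7110217632/488519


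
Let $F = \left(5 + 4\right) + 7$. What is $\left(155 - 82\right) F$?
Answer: $1168$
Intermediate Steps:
$F = 16$ ($F = 9 + 7 = 16$)
$\left(155 - 82\right) F = \left(155 - 82\right) 16 = 73 \cdot 16 = 1168$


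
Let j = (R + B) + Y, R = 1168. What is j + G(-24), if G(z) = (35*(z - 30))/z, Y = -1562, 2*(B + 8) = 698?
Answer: 103/4 ≈ 25.750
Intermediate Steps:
B = 341 (B = -8 + (½)*698 = -8 + 349 = 341)
j = -53 (j = (1168 + 341) - 1562 = 1509 - 1562 = -53)
G(z) = (-1050 + 35*z)/z (G(z) = (35*(-30 + z))/z = (-1050 + 35*z)/z)
j + G(-24) = -53 + (35 - 1050/(-24)) = -53 + (35 - 1050*(-1/24)) = -53 + (35 + 175/4) = -53 + 315/4 = 103/4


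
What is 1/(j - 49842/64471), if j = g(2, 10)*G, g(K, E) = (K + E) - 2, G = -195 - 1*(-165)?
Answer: -64471/19391142 ≈ -0.0033248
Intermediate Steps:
G = -30 (G = -195 + 165 = -30)
g(K, E) = -2 + E + K (g(K, E) = (E + K) - 2 = -2 + E + K)
j = -300 (j = (-2 + 10 + 2)*(-30) = 10*(-30) = -300)
1/(j - 49842/64471) = 1/(-300 - 49842/64471) = 1/(-19391142/64471) = -64471/19391142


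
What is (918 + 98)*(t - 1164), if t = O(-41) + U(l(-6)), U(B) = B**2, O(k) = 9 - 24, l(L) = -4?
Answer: -1181608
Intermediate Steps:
O(k) = -15
t = 1 (t = -15 + (-4)**2 = -15 + 16 = 1)
(918 + 98)*(t - 1164) = (918 + 98)*(1 - 1164) = 1016*(-1163) = -1181608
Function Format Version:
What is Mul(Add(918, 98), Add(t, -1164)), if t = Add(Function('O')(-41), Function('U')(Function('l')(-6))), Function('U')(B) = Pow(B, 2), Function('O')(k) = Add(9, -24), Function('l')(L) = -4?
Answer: -1181608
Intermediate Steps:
Function('O')(k) = -15
t = 1 (t = Add(-15, Pow(-4, 2)) = Add(-15, 16) = 1)
Mul(Add(918, 98), Add(t, -1164)) = Mul(Add(918, 98), Add(1, -1164)) = Mul(1016, -1163) = -1181608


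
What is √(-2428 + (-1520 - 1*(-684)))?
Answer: 8*I*√51 ≈ 57.131*I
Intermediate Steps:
√(-2428 + (-1520 - 1*(-684))) = √(-2428 + (-1520 + 684)) = √(-2428 - 836) = √(-3264) = 8*I*√51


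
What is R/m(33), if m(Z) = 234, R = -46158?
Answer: -7693/39 ≈ -197.26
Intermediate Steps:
R/m(33) = -46158/234 = -46158*1/234 = -7693/39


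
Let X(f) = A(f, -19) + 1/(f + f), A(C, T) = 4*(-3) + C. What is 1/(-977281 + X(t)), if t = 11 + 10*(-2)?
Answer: -18/17591437 ≈ -1.0232e-6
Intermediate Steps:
t = -9 (t = 11 - 20 = -9)
A(C, T) = -12 + C
X(f) = -12 + f + 1/(2*f) (X(f) = (-12 + f) + 1/(f + f) = (-12 + f) + 1/(2*f) = -12 + f + 1/(2*f))
1/(-977281 + X(t)) = 1/(-977281 + (-12 - 9 + (½)/(-9))) = 1/(-977281 + (-12 - 9 + (½)*(-⅑))) = 1/(-977281 + (-12 - 9 - 1/18)) = 1/(-977281 - 379/18) = 1/(-17591437/18) = -18/17591437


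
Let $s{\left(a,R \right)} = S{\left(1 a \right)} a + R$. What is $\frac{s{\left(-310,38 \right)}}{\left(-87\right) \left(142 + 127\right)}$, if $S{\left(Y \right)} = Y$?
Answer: $- \frac{32046}{7801} \approx -4.1079$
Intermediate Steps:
$s{\left(a,R \right)} = R + a^{2}$ ($s{\left(a,R \right)} = 1 a a + R = a a + R = a^{2} + R = R + a^{2}$)
$\frac{s{\left(-310,38 \right)}}{\left(-87\right) \left(142 + 127\right)} = \frac{38 + \left(-310\right)^{2}}{\left(-87\right) \left(142 + 127\right)} = \frac{38 + 96100}{\left(-87\right) 269} = \frac{96138}{-23403} = 96138 \left(- \frac{1}{23403}\right) = - \frac{32046}{7801}$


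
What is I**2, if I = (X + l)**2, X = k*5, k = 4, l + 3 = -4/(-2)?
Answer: 130321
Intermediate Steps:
l = -1 (l = -3 - 4/(-2) = -3 - 4*(-1/2) = -3 + 2 = -1)
X = 20 (X = 4*5 = 20)
I = 361 (I = (20 - 1)**2 = 19**2 = 361)
I**2 = 361**2 = 130321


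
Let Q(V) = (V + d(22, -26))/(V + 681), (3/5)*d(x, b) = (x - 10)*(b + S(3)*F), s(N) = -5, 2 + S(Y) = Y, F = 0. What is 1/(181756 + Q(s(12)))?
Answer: 676/122866531 ≈ 5.5019e-6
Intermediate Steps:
S(Y) = -2 + Y
d(x, b) = 5*b*(-10 + x)/3 (d(x, b) = 5*((x - 10)*(b + (-2 + 3)*0))/3 = 5*((-10 + x)*(b + 1*0))/3 = 5*((-10 + x)*(b + 0))/3 = 5*((-10 + x)*b)/3 = 5*(b*(-10 + x))/3 = 5*b*(-10 + x)/3)
Q(V) = (-520 + V)/(681 + V) (Q(V) = (V + (5/3)*(-26)*(-10 + 22))/(V + 681) = (V + (5/3)*(-26)*12)/(681 + V) = (V - 520)/(681 + V) = (-520 + V)/(681 + V))
1/(181756 + Q(s(12))) = 1/(181756 + (-520 - 5)/(681 - 5)) = 1/(181756 - 525/676) = 1/(122866531/676) = 676/122866531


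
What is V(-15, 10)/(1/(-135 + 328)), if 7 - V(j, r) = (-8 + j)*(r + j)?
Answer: -20844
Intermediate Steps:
V(j, r) = 7 - (-8 + j)*(j + r) (V(j, r) = 7 - (-8 + j)*(r + j) = 7 - (-8 + j)*(j + r))
V(-15, 10)/(1/(-135 + 328)) = (7 - 1*(-15)² + 8*(-15) + 8*10 - 1*(-15)*10)/(1/(-135 + 328)) = (7 - 1*225 - 120 + 80 + 150)/(1/193) = (7 - 225 - 120 + 80 + 150)/(1/193) = -108*193 = -20844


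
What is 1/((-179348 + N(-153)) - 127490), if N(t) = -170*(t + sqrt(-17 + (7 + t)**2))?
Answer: -70207/19562206121 + 1615*sqrt(59)/39124412242 ≈ -3.2718e-6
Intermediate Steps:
N(t) = -170*t - 170*sqrt(-17 + (7 + t)**2)
1/((-179348 + N(-153)) - 127490) = 1/((-179348 + (-170*(-153) - 170*sqrt(-17 + (7 - 153)**2))) - 127490) = 1/((-179348 + (26010 - 170*sqrt(-17 + (-146)**2))) - 127490) = 1/((-179348 + (26010 - 170*sqrt(-17 + 21316))) - 127490) = 1/((-179348 + (26010 - 3230*sqrt(59))) - 127490) = 1/((-153338 - 3230*sqrt(59)) - 127490) = 1/(-280828 - 3230*sqrt(59))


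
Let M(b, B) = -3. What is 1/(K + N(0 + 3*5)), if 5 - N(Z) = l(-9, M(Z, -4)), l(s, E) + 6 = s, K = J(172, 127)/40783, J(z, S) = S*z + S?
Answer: 40783/837631 ≈ 0.048689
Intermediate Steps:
J(z, S) = S + S*z
K = 21971/40783 (K = (127*(1 + 172))/40783 = (127*173)*(1/40783) = 21971*(1/40783) = 21971/40783 ≈ 0.53873)
l(s, E) = -6 + s
N(Z) = 20 (N(Z) = 5 - (-6 - 9) = 5 - 1*(-15) = 5 + 15 = 20)
1/(K + N(0 + 3*5)) = 1/(21971/40783 + 20) = 1/(837631/40783) = 40783/837631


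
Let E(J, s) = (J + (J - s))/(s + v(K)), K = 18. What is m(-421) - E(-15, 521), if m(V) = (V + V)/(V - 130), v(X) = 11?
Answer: 39555/15428 ≈ 2.5638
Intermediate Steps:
m(V) = 2*V/(-130 + V) (m(V) = (2*V)/(-130 + V) = 2*V/(-130 + V))
E(J, s) = (-s + 2*J)/(11 + s) (E(J, s) = (J + (J - s))/(s + 11) = (-s + 2*J)/(11 + s))
m(-421) - E(-15, 521) = 2*(-421)/(-130 - 421) - (-1*521 + 2*(-15))/(11 + 521) = 2*(-421)/(-551) - (-521 - 30)/532 = 2*(-421)*(-1/551) - (-551)/532 = 842/551 - 1*(-29/28) = 842/551 + 29/28 = 39555/15428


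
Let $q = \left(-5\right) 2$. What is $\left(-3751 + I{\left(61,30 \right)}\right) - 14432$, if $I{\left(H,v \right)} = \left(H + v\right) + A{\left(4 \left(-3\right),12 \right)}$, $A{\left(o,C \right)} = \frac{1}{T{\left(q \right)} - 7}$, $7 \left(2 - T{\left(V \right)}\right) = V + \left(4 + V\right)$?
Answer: $- \frac{343755}{19} \approx -18092.0$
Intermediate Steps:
$q = -10$
$T{\left(V \right)} = \frac{10}{7} - \frac{2 V}{7}$ ($T{\left(V \right)} = 2 - \frac{V + \left(4 + V\right)}{7} = 2 - \frac{4 + 2 V}{7} = 2 - \left(\frac{4}{7} + \frac{2 V}{7}\right) = \frac{10}{7} - \frac{2 V}{7}$)
$A{\left(o,C \right)} = - \frac{7}{19}$ ($A{\left(o,C \right)} = \frac{1}{\left(\frac{10}{7} - - \frac{20}{7}\right) - 7} = \frac{1}{\left(\frac{10}{7} + \frac{20}{7}\right) - 7} = \frac{1}{\frac{30}{7} - 7} = \frac{1}{- \frac{19}{7}} = - \frac{7}{19}$)
$I{\left(H,v \right)} = - \frac{7}{19} + H + v$ ($I{\left(H,v \right)} = \left(H + v\right) - \frac{7}{19} = - \frac{7}{19} + H + v$)
$\left(-3751 + I{\left(61,30 \right)}\right) - 14432 = \left(-3751 + \left(- \frac{7}{19} + 61 + 30\right)\right) - 14432 = \left(-3751 + \frac{1722}{19}\right) - 14432 = - \frac{69547}{19} - 14432 = - \frac{343755}{19}$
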